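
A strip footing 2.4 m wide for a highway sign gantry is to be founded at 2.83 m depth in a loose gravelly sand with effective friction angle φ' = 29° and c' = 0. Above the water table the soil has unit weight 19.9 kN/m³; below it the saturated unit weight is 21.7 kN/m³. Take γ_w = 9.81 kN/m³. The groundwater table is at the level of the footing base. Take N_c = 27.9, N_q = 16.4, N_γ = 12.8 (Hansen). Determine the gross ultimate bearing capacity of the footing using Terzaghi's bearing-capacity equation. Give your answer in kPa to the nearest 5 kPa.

q = γ·D_f = 19.9 × 2.83 = 56.317 kPa.
For the ½γBN_γ term take γ' = 21.7 − 9.81 = 11.89 kN/m³ (soil below base is submerged).
q·N_q = 56.317 × 16.4 = 923.6 kPa
0.5·γ·B·N_γ = 0.5 × 11.89 × 2.4 × 12.8 = 182.63 kPa
q_ult = 923.6 + 182.63 = 1106.2 kPa.

q_ult ≈ 1105 kPa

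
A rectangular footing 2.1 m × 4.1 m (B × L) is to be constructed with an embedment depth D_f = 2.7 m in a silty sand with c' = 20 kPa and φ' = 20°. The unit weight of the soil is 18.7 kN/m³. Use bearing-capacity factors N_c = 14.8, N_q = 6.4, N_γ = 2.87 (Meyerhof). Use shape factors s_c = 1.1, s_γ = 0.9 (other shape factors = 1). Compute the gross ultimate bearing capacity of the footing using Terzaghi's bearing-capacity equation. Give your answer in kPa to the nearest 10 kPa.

q_ult ≈ 700 kPa

Effective surcharge at the founding depth q = γ·D_f = 18.7 × 2.7 = 50.49 kPa.
q_ult = c·N_c·s_c + q·N_q + 0.5·γ·B·N_γ·s_γ
     = 20 × 14.8 × 1.1 + 50.49 × 6.4 + 0.5 × 18.7 × 2.1 × 2.87 × 0.9
     = 325.6 + 323.14 + 50.717 = 699.45 kPa.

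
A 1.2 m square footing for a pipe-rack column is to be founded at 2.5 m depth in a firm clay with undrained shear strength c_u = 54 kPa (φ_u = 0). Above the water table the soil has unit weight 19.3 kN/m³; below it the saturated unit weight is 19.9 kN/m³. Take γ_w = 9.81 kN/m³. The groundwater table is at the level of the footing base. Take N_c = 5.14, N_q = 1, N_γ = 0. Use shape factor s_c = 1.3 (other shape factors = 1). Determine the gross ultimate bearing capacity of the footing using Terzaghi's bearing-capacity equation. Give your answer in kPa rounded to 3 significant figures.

q_ult ≈ 409 kPa

q = γ·D_f = 19.3 × 2.5 = 48.25 kPa.
c·N_c·s_c = 54 × 5.14 × 1.3 = 360.83 kPa
q·N_q = 48.25 × 1 = 48.25 kPa
q_ult = 360.83 + 48.25 = 409.08 kPa.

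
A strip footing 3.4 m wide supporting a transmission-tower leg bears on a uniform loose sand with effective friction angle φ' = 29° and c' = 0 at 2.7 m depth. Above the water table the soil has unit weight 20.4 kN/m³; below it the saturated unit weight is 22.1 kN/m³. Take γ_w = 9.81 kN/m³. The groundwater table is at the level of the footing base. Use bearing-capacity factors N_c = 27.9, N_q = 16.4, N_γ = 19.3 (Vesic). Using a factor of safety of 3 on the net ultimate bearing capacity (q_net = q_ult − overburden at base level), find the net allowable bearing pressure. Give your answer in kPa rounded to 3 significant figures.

Overburden at base level: q = 20.4 × 2.7 = 55.08 kPa.
Below the base the soil is submerged, so the ½γBN_γ term uses γ' = 22.1 − 9.81 = 12.29 kN/m³.
Surcharge term q·N_q = 55.08 × 16.4 = 903.31 kPa; self-weight term 0.5·γ·B·N_γ = 0.5 × 12.29 × 3.4 × 19.3 = 403.23 kPa.
q_ult = 903.31 + 403.23 = 1306.5 kPa.
q_net = 1306.5 − 55.08 = 1251.5 kPa.
q_all(net) = 1251.5 / 3 = 417.16 kPa.

q_all(net) ≈ 417 kPa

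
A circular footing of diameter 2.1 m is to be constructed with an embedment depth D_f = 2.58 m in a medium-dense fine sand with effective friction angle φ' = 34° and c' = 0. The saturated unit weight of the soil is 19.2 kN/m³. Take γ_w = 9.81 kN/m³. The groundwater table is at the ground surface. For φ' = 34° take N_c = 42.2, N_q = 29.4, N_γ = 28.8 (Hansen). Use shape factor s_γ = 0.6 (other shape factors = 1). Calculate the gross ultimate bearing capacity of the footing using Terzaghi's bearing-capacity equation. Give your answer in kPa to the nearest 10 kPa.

q_ult ≈ 880 kPa

Water table at ground surface, so effective unit weight γ' = 19.2 − 9.81 = 9.39 kN/m³ is used throughout; overburden q = 9.39 × 2.58 = 24.226 kPa; the same γ' applies in the ½γBN_γ term.
Surcharge term q·N_q = 24.226 × 29.4 = 712.25 kPa; self-weight term 0.5·γ·B·N_γ·s_γ = 0.5 × 9.39 × 2.1 × 28.8 × 0.6 = 170.37 kPa.
q_ult = 712.25 + 170.37 = 882.62 kPa.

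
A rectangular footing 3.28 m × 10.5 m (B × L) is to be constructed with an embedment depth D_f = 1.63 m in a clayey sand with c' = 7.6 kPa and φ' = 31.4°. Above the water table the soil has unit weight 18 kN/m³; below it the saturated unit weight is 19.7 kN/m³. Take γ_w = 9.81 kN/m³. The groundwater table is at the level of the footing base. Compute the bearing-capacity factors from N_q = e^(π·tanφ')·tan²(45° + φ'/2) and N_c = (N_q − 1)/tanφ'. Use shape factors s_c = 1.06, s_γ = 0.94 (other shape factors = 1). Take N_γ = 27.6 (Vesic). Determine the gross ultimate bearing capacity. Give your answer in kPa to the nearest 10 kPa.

tan31.4° = 0.6104, so N_q = e^(π×0.6104)·tan²(60.7°) = 6.805 × 3.175 = 21.61.
N_c = (21.61 − 1)/tan31.4° = 33.76.
Overburden at base level: q = 18 × 1.63 = 29.34 kPa.
Below the base the soil is submerged, so the ½γBN_γ term uses γ' = 19.7 − 9.81 = 9.89 kN/m³.
Cohesion term c·N_c·s_c = 7.6 × 33.762 × 1.06 = 271.99 kPa; surcharge term q·N_q = 29.34 × 21.608 = 633.99 kPa; self-weight term 0.5·γ·B·N_γ·s_γ = 0.5 × 9.89 × 3.28 × 27.6 × 0.94 = 420.8 kPa.
q_ult = 271.99 + 633.99 + 420.8 = 1326.8 kPa.

q_ult ≈ 1330 kPa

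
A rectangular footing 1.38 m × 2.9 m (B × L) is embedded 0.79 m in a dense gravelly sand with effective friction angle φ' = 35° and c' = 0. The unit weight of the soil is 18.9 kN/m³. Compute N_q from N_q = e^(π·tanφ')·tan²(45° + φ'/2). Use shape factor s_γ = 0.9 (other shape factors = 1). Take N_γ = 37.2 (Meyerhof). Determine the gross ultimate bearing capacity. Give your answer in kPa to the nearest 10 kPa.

q_ult ≈ 930 kPa

tan35° = 0.7002, so N_q = e^(π×0.7002)·tan²(62.5°) = 9.023 × 3.69 = 33.3.
q = γ·D_f = 18.9 × 0.79 = 14.931 kPa.
q·N_q = 14.931 × 33.296 = 497.14 kPa
0.5·γ·B·N_γ·s_γ = 0.5 × 18.9 × 1.38 × 37.2 × 0.9 = 436.61 kPa
q_ult = 497.14 + 436.61 = 933.76 kPa.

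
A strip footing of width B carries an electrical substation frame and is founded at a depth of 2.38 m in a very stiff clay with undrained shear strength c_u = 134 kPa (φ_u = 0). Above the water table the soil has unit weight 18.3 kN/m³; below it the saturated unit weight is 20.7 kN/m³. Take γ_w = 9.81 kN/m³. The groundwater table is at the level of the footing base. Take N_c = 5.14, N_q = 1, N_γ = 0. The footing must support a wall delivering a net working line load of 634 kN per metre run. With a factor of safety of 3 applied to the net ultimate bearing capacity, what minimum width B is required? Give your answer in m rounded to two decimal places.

B = 2.76 m

q = γ·D_f = 18.3 × 2.38 = 43.554 kPa.
c·N_c = 134 × 5.14 = 688.76 kPa
q·N_q = 43.554 × 1 = 43.554 kPa
q_ult = 688.76 + 43.554 = 732.31 kPa.
For φ = 0 the ½γBN_γ term vanishes, so q_ult is independent of B. q_net = 732.31 − 43.554 = 688.76 kPa; q_all(net) = 688.76/3 = 229.59 kPa.
Required width B = w / q_all(net) = 634 / 229.59 = 2.761 m.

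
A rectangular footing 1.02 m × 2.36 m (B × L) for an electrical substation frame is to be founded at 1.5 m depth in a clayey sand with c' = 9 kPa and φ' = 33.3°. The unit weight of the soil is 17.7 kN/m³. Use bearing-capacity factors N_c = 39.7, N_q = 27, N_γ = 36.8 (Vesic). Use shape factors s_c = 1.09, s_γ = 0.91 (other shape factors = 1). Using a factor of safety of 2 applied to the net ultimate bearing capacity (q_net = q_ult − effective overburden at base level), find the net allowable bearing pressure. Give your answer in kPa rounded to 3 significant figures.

Effective surcharge at the founding depth q = γ·D_f = 17.7 × 1.5 = 26.55 kPa.
q_ult = c·N_c·s_c + q·N_q + 0.5·γ·B·N_γ·s_γ
     = 9 × 39.7 × 1.09 + 26.55 × 27 + 0.5 × 17.7 × 1.02 × 36.8 × 0.91
     = 389.46 + 716.85 + 302.3 = 1408.6 kPa.
Net ultimate: q_net = 1408.6 − 26.55 = 1382.1 kPa.
q_all(net) = 1382.1 / 2 = 691.03 kPa.

q_all(net) ≈ 691 kPa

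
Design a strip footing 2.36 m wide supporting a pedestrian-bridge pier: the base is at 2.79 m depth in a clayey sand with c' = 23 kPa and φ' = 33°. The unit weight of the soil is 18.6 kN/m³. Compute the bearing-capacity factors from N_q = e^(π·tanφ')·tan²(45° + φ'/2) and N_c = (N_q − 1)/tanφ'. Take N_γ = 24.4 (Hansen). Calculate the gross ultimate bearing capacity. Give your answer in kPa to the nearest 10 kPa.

tan33° = 0.6494, so N_q = e^(π×0.6494)·tan²(61.5°) = 7.692 × 3.392 = 26.09.
N_c = (26.09 − 1)/tan33° = 38.64.
Effective surcharge at the founding depth q = γ·D_f = 18.6 × 2.79 = 51.894 kPa.
q_ult = c·N_c + q·N_q + 0.5·γ·B·N_γ
     = 23 × 38.638 + 51.894 × 26.092 + 0.5 × 18.6 × 2.36 × 24.4
     = 888.68 + 1354 + 535.53 = 2778.2 kPa.

q_ult ≈ 2780 kPa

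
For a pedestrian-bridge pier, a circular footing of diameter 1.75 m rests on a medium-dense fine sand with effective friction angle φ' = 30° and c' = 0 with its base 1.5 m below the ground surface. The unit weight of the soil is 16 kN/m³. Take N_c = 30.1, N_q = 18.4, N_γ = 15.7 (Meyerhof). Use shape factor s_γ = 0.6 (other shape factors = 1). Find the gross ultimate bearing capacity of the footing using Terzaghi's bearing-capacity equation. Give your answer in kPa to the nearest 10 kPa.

Overburden at base level: q = 16 × 1.5 = 24 kPa.
Surcharge term q·N_q = 24 × 18.4 = 441.6 kPa; self-weight term 0.5·γ·B·N_γ·s_γ = 0.5 × 16 × 1.75 × 15.7 × 0.6 = 131.88 kPa.
q_ult = 441.6 + 131.88 = 573.48 kPa.

q_ult ≈ 570 kPa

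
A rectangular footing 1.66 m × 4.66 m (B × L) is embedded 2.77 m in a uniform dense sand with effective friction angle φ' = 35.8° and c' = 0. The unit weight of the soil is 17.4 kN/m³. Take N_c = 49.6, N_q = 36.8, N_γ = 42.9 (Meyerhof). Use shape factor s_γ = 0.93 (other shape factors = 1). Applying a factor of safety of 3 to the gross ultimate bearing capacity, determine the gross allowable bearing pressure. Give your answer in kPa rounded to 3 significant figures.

Effective surcharge at the founding depth q = γ·D_f = 17.4 × 2.77 = 48.198 kPa.
q_ult = q·N_q + 0.5·γ·B·N_γ·s_γ
     = 48.198 × 36.8 + 0.5 × 17.4 × 1.66 × 42.9 × 0.93
     = 1773.7 + 576.19 = 2349.9 kPa.
q_all = q_ult / FS = 2349.9 / 3 = 783.29 kPa.

q_all ≈ 783 kPa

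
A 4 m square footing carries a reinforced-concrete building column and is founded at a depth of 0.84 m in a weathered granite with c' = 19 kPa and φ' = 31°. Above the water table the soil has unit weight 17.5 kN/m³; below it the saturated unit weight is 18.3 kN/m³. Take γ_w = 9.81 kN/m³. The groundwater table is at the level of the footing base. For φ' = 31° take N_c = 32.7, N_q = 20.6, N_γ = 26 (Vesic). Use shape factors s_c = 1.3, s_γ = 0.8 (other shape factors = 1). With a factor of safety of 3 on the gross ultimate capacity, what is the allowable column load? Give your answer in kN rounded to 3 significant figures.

Overburden at base level: q = 17.5 × 0.84 = 14.7 kPa.
Below the base the soil is submerged, so the ½γBN_γ term uses γ' = 18.3 − 9.81 = 8.49 kN/m³.
Cohesion term c·N_c·s_c = 19 × 32.7 × 1.3 = 807.69 kPa; surcharge term q·N_q = 14.7 × 20.6 = 302.82 kPa; self-weight term 0.5·γ·B·N_γ·s_γ = 0.5 × 8.49 × 4 × 26 × 0.8 = 353.18 kPa.
q_ult = 807.69 + 302.82 + 353.18 = 1463.7 kPa.
Gross allowable pressure q_all = 1463.7 / 3 = 487.9 kPa.
Footing area = 16 m², so allowable column load = 487.9 × 16 = 7806.4 kN.

P_all ≈ 7810 kN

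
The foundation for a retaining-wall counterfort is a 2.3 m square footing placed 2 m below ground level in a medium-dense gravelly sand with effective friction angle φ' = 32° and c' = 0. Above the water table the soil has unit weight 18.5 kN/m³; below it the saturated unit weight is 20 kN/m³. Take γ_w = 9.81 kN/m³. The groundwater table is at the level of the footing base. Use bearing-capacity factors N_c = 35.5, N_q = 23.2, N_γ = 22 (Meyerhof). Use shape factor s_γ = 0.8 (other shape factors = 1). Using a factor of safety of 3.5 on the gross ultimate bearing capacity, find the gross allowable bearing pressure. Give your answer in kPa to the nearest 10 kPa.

q = γ·D_f = 18.5 × 2 = 37 kPa.
For the ½γBN_γ term take γ' = 20 − 9.81 = 10.19 kN/m³ (soil below base is submerged).
q·N_q = 37 × 23.2 = 858.4 kPa
0.5·γ·B·N_γ·s_γ = 0.5 × 10.19 × 2.3 × 22 × 0.8 = 206.25 kPa
q_ult = 858.4 + 206.25 = 1064.6 kPa.
q_all = 1064.6 / 3.5 = 304.18 kPa.

q_all ≈ 300 kPa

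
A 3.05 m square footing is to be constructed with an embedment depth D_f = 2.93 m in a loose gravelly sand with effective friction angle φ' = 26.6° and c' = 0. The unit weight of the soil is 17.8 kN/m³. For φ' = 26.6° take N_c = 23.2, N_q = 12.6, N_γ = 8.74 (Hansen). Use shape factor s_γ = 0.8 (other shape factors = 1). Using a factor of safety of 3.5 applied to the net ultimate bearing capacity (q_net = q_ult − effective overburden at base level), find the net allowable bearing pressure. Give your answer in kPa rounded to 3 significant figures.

q = γ·D_f = 17.8 × 2.93 = 52.154 kPa.
q·N_q = 52.154 × 12.6 = 657.14 kPa
0.5·γ·B·N_γ·s_γ = 0.5 × 17.8 × 3.05 × 8.74 × 0.8 = 189.8 kPa
q_ult = 657.14 + 189.8 = 846.94 kPa.
Net ultimate: q_net = 846.94 − 52.154 = 794.78 kPa.
q_all(net) = 794.78 / 3.5 = 227.08 kPa.

q_all(net) ≈ 227 kPa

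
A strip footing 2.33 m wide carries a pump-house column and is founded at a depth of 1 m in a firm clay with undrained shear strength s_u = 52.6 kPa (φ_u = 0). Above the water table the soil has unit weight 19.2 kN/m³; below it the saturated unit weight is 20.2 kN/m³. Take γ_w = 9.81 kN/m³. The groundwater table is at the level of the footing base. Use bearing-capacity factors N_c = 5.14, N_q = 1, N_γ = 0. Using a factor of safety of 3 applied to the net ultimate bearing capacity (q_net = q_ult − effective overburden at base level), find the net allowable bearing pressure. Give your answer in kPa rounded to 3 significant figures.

Effective surcharge at the founding depth q = γ·D_f = 19.2 × 1 = 19.2 kPa.
q_ult = c·N_c + q·N_q
     = 52.6 × 5.14 + 19.2 × 1
     = 270.36 + 19.2 = 289.56 kPa.
Net ultimate: q_net = 289.56 − 19.2 = 270.36 kPa.
q_all(net) = 270.36 / 3 = 90.121 kPa.

q_all(net) ≈ 90.1 kPa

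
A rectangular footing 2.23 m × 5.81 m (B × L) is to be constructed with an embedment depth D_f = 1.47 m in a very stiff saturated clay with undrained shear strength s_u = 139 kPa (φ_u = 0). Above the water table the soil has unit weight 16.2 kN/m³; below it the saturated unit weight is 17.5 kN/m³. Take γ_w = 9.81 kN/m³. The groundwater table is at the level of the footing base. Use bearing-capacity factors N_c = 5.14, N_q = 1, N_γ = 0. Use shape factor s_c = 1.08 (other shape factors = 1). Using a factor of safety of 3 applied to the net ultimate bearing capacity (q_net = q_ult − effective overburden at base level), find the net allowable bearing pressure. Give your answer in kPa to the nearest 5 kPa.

q_all(net) ≈ 255 kPa

Effective surcharge at the founding depth q = γ·D_f = 16.2 × 1.47 = 23.814 kPa.
q_ult = c·N_c·s_c + q·N_q
     = 139 × 5.14 × 1.08 + 23.814 × 1
     = 771.62 + 23.814 = 795.43 kPa.
Net ultimate: q_net = 795.43 − 23.814 = 771.62 kPa.
q_all(net) = 771.62 / 3 = 257.21 kPa.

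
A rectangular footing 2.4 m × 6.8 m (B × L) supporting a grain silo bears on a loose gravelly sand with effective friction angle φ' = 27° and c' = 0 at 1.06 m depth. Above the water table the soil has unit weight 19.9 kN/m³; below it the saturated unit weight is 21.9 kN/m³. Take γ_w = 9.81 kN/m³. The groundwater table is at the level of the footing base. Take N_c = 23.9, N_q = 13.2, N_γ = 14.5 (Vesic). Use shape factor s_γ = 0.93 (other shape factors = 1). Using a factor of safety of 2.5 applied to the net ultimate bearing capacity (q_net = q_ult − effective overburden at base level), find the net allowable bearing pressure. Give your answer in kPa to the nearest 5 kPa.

q = γ·D_f = 19.9 × 1.06 = 21.094 kPa.
For the ½γBN_γ term take γ' = 21.9 − 9.81 = 12.09 kN/m³ (soil below base is submerged).
q·N_q = 21.094 × 13.2 = 278.44 kPa
0.5·γ·B·N_γ·s_γ = 0.5 × 12.09 × 2.4 × 14.5 × 0.93 = 195.64 kPa
q_ult = 278.44 + 195.64 = 474.08 kPa.
Net ultimate: q_net = 474.08 − 21.094 = 452.99 kPa.
q_all(net) = 452.99 / 2.5 = 181.19 kPa.

q_all(net) ≈ 180 kPa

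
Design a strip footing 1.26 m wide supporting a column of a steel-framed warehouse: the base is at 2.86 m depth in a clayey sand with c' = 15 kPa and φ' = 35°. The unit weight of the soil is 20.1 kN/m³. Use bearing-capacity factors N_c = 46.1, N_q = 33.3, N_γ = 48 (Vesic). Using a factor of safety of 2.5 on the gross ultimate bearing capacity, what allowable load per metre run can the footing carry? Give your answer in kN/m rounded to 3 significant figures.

≈ 1620 kN/m

Overburden at base level: q = 20.1 × 2.86 = 57.486 kPa.
Cohesion term c·N_c = 15 × 46.1 = 691.5 kPa; surcharge term q·N_q = 57.486 × 33.3 = 1914.3 kPa; self-weight term 0.5·γ·B·N_γ = 0.5 × 20.1 × 1.26 × 48 = 607.82 kPa.
q_ult = 691.5 + 1914.3 + 607.82 = 3213.6 kPa.
Gross allowable pressure q_all = 3213.6 / 2.5 = 1285.4 kPa.
Allowable wall load = q_all × B = 1285.4 × 1.26 = 1619.7 kN per metre run.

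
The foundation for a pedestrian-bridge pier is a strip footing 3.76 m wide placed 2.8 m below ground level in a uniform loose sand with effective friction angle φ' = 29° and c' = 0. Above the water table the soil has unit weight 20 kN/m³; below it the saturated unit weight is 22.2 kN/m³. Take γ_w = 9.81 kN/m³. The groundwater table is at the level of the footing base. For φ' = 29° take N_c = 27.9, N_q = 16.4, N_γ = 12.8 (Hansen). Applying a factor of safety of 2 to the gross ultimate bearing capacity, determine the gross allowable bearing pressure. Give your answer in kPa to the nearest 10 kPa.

Overburden at base level: q = 20 × 2.8 = 56 kPa.
Below the base the soil is submerged, so the ½γBN_γ term uses γ' = 22.2 − 9.81 = 12.39 kN/m³.
Surcharge term q·N_q = 56 × 16.4 = 918.4 kPa; self-weight term 0.5·γ·B·N_γ = 0.5 × 12.39 × 3.76 × 12.8 = 298.15 kPa.
q_ult = 918.4 + 298.15 = 1216.6 kPa.
q_all = q_ult / FS = 1216.6 / 2 = 608.28 kPa.

q_all ≈ 610 kPa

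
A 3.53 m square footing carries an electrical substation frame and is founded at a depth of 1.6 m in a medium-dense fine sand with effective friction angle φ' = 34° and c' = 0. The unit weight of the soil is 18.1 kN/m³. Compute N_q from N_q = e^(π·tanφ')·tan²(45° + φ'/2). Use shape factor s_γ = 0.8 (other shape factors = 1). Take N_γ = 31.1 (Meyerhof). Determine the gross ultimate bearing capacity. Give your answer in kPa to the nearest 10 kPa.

q_ult ≈ 1650 kPa

tan34° = 0.6745, so N_q = e^(π×0.6745)·tan²(62°) = 8.323 × 3.537 = 29.44.
Effective surcharge at the founding depth q = γ·D_f = 18.1 × 1.6 = 28.96 kPa.
q_ult = q·N_q + 0.5·γ·B·N_γ·s_γ
     = 28.96 × 29.44 + 0.5 × 18.1 × 3.53 × 31.1 × 0.8
     = 852.58 + 794.83 = 1647.4 kPa.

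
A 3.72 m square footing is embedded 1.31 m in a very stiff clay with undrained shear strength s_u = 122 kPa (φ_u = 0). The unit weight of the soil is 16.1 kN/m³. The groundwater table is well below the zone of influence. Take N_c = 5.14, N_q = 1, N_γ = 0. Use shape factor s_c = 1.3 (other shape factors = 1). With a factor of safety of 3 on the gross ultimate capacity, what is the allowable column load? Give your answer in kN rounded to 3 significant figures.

P_all ≈ 3860 kN

q = γ·D_f = 16.1 × 1.31 = 21.091 kPa.
c·N_c·s_c = 122 × 5.14 × 1.3 = 815.2 kPa
q·N_q = 21.091 × 1 = 21.091 kPa
q_ult = 815.2 + 21.091 = 836.29 kPa.
Gross allowable pressure q_all = 836.29 / 3 = 278.76 kPa.
Footing area = 13.8384 m², so allowable column load = 278.76 × 13.8384 = 3857.7 kN.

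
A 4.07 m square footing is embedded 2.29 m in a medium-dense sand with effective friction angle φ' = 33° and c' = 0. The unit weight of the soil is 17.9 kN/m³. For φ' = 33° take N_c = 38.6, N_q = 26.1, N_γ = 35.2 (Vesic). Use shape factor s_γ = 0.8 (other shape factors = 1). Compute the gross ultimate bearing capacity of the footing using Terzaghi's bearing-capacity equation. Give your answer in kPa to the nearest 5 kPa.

q_ult ≈ 2095 kPa

Effective surcharge at the founding depth q = γ·D_f = 17.9 × 2.29 = 40.991 kPa.
q_ult = q·N_q + 0.5·γ·B·N_γ·s_γ
     = 40.991 × 26.1 + 0.5 × 17.9 × 4.07 × 35.2 × 0.8
     = 1069.9 + 1025.8 = 2095.6 kPa.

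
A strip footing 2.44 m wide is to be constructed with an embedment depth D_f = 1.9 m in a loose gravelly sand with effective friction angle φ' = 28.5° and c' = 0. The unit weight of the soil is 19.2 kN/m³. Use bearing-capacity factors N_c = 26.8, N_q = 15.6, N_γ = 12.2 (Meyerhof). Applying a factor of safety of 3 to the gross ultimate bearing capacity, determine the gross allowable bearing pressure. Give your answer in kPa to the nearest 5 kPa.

Overburden at base level: q = 19.2 × 1.9 = 36.48 kPa.
Surcharge term q·N_q = 36.48 × 15.6 = 569.09 kPa; self-weight term 0.5·γ·B·N_γ = 0.5 × 19.2 × 2.44 × 12.2 = 285.77 kPa.
q_ult = 569.09 + 285.77 = 854.86 kPa.
q_all = q_ult / FS = 854.86 / 3 = 284.95 kPa.

q_all ≈ 285 kPa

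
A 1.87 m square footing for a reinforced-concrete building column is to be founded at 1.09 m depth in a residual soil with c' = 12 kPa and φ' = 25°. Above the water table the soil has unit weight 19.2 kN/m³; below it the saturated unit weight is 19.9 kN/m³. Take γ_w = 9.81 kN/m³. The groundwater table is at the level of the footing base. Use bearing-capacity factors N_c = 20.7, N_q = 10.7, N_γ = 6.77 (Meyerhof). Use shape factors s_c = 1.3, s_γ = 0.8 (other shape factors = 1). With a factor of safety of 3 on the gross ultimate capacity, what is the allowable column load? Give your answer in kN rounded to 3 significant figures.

P_all ≈ 697 kN

Overburden at base level: q = 19.2 × 1.09 = 20.928 kPa.
Below the base the soil is submerged, so the ½γBN_γ term uses γ' = 19.9 − 9.81 = 10.09 kN/m³.
Cohesion term c·N_c·s_c = 12 × 20.7 × 1.3 = 322.92 kPa; surcharge term q·N_q = 20.928 × 10.7 = 223.93 kPa; self-weight term 0.5·γ·B·N_γ·s_γ = 0.5 × 10.09 × 1.87 × 6.77 × 0.8 = 51.095 kPa.
q_ult = 322.92 + 223.93 + 51.095 = 597.94 kPa.
Gross allowable pressure q_all = 597.94 / 3 = 199.31 kPa.
Footing area = 3.4969 m², so allowable column load = 199.31 × 3.4969 = 696.98 kN.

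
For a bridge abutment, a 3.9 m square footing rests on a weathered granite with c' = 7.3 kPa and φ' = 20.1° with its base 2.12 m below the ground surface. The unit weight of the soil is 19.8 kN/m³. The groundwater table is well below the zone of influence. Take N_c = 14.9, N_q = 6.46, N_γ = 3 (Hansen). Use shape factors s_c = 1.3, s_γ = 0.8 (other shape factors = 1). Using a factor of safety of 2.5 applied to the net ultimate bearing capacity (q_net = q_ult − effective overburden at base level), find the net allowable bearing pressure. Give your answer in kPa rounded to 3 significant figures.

Effective surcharge at the founding depth q = γ·D_f = 19.8 × 2.12 = 41.976 kPa.
q_ult = c·N_c·s_c + q·N_q + 0.5·γ·B·N_γ·s_γ
     = 7.3 × 14.9 × 1.3 + 41.976 × 6.46 + 0.5 × 19.8 × 3.9 × 3 × 0.8
     = 141.4 + 271.16 + 92.664 = 505.23 kPa.
Net ultimate: q_net = 505.23 − 41.976 = 463.25 kPa.
q_all(net) = 463.25 / 2.5 = 185.3 kPa.

q_all(net) ≈ 185 kPa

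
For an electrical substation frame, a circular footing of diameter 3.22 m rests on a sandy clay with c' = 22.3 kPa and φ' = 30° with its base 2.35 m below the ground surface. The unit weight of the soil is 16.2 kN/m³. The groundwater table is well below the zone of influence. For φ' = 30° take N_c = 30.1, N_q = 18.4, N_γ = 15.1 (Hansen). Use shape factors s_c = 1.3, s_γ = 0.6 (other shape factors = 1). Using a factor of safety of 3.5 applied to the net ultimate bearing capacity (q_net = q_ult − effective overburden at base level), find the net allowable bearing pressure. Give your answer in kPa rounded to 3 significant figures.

q_all(net) ≈ 506 kPa

Effective surcharge at the founding depth q = γ·D_f = 16.2 × 2.35 = 38.07 kPa.
q_ult = c·N_c·s_c + q·N_q + 0.5·γ·B·N_γ·s_γ
     = 22.3 × 30.1 × 1.3 + 38.07 × 18.4 + 0.5 × 16.2 × 3.22 × 15.1 × 0.6
     = 872.6 + 700.49 + 236.3 = 1809.4 kPa.
Net ultimate: q_net = 1809.4 − 38.07 = 1771.3 kPa.
q_all(net) = 1771.3 / 3.5 = 506.09 kPa.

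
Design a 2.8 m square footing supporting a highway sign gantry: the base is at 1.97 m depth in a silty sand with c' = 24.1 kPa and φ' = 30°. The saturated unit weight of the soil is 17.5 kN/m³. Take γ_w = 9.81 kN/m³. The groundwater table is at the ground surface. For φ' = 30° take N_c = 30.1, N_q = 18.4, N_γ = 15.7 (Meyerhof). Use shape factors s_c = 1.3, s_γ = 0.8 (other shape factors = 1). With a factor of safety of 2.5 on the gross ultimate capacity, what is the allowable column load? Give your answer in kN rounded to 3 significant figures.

P_all ≈ 4260 kN

With the water table at the surface the whole profile is submerged: γ' = 17.5 − 9.81 = 7.69 kN/m³, so q = γ'·D_f = 15.149 kPa; the same γ' applies in the ½γBN_γ term.
q_ult = c·N_c·s_c + q·N_q + 0.5·γ·B·N_γ·s_γ
     = 24.1 × 30.1 × 1.3 + 15.149 × 18.4 + 0.5 × 7.69 × 2.8 × 15.7 × 0.8
     = 943.03 + 278.75 + 135.22 = 1357 kPa.
Gross allowable pressure q_all = 1357 / 2.5 = 542.8 kPa.
Footing area = 7.84 m², so allowable column load = 542.8 × 7.84 = 4255.6 kN.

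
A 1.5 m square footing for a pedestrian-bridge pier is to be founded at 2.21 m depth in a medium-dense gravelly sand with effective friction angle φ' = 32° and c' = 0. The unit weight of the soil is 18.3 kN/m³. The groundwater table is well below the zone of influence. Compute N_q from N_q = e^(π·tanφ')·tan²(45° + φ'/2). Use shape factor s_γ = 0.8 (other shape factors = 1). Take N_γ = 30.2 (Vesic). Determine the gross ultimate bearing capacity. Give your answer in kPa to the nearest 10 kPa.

q_ult ≈ 1270 kPa

tan32° = 0.6249, so N_q = e^(π×0.6249)·tan²(61°) = 7.121 × 3.255 = 23.18.
Overburden at base level: q = 18.3 × 2.21 = 40.443 kPa.
Surcharge term q·N_q = 40.443 × 23.177 = 937.34 kPa; self-weight term 0.5·γ·B·N_γ·s_γ = 0.5 × 18.3 × 1.5 × 30.2 × 0.8 = 331.6 kPa.
q_ult = 937.34 + 331.6 = 1268.9 kPa.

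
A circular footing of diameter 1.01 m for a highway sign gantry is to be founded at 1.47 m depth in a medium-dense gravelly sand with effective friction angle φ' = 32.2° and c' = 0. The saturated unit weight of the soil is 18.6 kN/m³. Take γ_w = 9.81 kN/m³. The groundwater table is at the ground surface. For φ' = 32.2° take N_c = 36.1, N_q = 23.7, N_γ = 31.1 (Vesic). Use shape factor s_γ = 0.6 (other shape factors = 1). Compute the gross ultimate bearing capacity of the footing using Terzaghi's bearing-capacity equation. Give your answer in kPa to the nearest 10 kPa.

γ' = 18.6 − 9.81 = 8.79 kN/m³ (submerged throughout). q = 8.79 × 1.47 = 12.921 kPa; the same γ' applies in the ½γBN_γ term.
q·N_q = 12.921 × 23.7 = 306.23 kPa
0.5·γ·B·N_γ·s_γ = 0.5 × 8.79 × 1.01 × 31.1 × 0.6 = 82.831 kPa
q_ult = 306.23 + 82.831 = 389.07 kPa.

q_ult ≈ 390 kPa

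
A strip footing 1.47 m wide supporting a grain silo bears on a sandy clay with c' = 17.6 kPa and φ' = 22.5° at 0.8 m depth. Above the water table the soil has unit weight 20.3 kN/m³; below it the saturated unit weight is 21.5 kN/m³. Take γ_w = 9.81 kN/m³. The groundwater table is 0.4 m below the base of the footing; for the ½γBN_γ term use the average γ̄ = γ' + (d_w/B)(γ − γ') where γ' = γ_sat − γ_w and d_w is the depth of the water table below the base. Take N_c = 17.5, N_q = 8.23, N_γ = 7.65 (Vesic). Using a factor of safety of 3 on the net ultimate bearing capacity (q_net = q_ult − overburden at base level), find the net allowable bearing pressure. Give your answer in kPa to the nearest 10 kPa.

Overburden at base level: q = 20.3 × 0.8 = 16.24 kPa.
The water table is 0.4 m below the base (< B = 1.47 m), so the ½γBN_γ term uses γ̄ = γ' + (d_w/B)(γ − γ') = 11.69 + (0.4/1.47)(20.3 − 11.69) = 14.033 kN/m³.
Cohesion term c·N_c = 17.6 × 17.5 = 308 kPa; surcharge term q·N_q = 16.24 × 8.23 = 133.66 kPa; self-weight term 0.5·γ·B·N_γ = 0.5 × 14.033 × 1.47 × 7.65 = 78.903 kPa.
q_ult = 308 + 133.66 + 78.903 = 520.56 kPa.
q_net = 520.56 − 16.24 = 504.32 kPa.
q_all(net) = 504.32 / 3 = 168.11 kPa.

q_all(net) ≈ 170 kPa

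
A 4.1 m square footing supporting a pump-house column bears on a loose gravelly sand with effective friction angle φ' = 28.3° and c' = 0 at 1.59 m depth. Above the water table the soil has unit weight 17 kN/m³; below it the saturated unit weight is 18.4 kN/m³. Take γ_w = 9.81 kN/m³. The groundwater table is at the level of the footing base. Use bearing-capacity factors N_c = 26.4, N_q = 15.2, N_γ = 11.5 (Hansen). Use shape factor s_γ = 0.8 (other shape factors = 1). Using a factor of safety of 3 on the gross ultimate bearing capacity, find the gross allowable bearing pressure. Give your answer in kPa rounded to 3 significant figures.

q_all ≈ 191 kPa

q = γ·D_f = 17 × 1.59 = 27.03 kPa.
For the ½γBN_γ term take γ' = 18.4 − 9.81 = 8.59 kN/m³ (soil below base is submerged).
q·N_q = 27.03 × 15.2 = 410.86 kPa
0.5·γ·B·N_γ·s_γ = 0.5 × 8.59 × 4.1 × 11.5 × 0.8 = 162.01 kPa
q_ult = 410.86 + 162.01 = 572.86 kPa.
q_all = 572.86 / 3 = 190.95 kPa.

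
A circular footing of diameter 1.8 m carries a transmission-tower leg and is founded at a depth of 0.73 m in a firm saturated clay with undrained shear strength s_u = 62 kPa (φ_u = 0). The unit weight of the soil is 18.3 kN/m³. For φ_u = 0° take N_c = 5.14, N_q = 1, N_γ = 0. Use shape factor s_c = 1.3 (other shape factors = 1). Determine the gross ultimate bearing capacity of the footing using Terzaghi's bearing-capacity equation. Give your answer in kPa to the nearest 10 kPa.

q_ult ≈ 430 kPa

Overburden at base level: q = 18.3 × 0.73 = 13.359 kPa.
Cohesion term c·N_c·s_c = 62 × 5.14 × 1.3 = 414.28 kPa; surcharge term q·N_q = 13.359 × 1 = 13.359 kPa.
q_ult = 414.28 + 13.359 = 427.64 kPa.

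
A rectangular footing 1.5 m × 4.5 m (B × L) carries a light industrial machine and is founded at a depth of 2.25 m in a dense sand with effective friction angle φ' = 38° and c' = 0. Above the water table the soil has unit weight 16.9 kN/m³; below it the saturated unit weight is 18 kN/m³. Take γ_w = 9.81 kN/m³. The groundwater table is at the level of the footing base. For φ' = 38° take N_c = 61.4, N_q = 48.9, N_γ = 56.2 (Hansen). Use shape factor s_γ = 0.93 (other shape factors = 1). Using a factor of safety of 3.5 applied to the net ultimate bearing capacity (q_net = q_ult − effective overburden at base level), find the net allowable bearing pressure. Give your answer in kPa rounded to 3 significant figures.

q_all(net) ≈ 612 kPa

Overburden at base level: q = 16.9 × 2.25 = 38.025 kPa.
Below the base the soil is submerged, so the ½γBN_γ term uses γ' = 18 − 9.81 = 8.19 kN/m³.
Surcharge term q·N_q = 38.025 × 48.9 = 1859.4 kPa; self-weight term 0.5·γ·B·N_γ·s_γ = 0.5 × 8.19 × 1.5 × 56.2 × 0.93 = 321.04 kPa.
q_ult = 1859.4 + 321.04 = 2180.5 kPa.
Net ultimate: q_net = 2180.5 − 38.025 = 2142.4 kPa.
q_all(net) = 2142.4 / 3.5 = 612.13 kPa.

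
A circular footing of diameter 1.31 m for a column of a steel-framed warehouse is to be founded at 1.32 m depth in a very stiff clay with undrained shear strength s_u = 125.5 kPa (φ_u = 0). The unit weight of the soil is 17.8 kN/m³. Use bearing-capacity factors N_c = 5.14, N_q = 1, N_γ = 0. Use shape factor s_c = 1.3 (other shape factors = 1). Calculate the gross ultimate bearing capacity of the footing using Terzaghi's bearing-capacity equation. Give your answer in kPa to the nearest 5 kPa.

q_ult ≈ 860 kPa

Effective surcharge at the founding depth q = γ·D_f = 17.8 × 1.32 = 23.496 kPa.
q_ult = c·N_c·s_c + q·N_q
     = 125.5 × 5.14 × 1.3 + 23.496 × 1
     = 838.59 + 23.496 = 862.09 kPa.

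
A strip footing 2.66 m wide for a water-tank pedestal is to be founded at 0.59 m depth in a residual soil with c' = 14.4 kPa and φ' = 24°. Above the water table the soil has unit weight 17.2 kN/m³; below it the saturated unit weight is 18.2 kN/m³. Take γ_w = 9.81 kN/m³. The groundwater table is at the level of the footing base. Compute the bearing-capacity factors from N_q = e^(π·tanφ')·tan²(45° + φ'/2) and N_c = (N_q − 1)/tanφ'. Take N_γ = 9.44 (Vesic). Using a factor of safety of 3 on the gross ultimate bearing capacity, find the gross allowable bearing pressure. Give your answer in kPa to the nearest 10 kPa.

N_q = e^(π·tan24°)·tan²(57°) = 9.6; N_c = (N_q − 1)/tanφ' = 19.32.
Overburden at base level: q = 17.2 × 0.59 = 10.148 kPa.
Below the base the soil is submerged, so the ½γBN_γ term uses γ' = 18.2 − 9.81 = 8.39 kN/m³.
Cohesion term c·N_c = 14.4 × 19.324 = 278.26 kPa; surcharge term q·N_q = 10.148 × 9.6034 = 97.455 kPa; self-weight term 0.5·γ·B·N_γ = 0.5 × 8.39 × 2.66 × 9.44 = 105.34 kPa.
q_ult = 278.26 + 97.455 + 105.34 = 481.05 kPa.
q_all = 481.05 / 3 = 160.35 kPa.

q_all ≈ 160 kPa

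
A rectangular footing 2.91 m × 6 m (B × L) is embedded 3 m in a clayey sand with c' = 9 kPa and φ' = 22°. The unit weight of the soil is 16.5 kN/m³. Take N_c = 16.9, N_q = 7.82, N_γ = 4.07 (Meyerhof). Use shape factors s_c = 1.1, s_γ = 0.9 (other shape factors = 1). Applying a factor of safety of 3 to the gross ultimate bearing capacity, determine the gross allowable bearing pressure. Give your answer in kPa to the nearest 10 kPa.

Overburden at base level: q = 16.5 × 3 = 49.5 kPa.
Cohesion term c·N_c·s_c = 9 × 16.9 × 1.1 = 167.31 kPa; surcharge term q·N_q = 49.5 × 7.82 = 387.09 kPa; self-weight term 0.5·γ·B·N_γ·s_γ = 0.5 × 16.5 × 2.91 × 4.07 × 0.9 = 87.939 kPa.
q_ult = 167.31 + 387.09 + 87.939 = 642.34 kPa.
q_all = q_ult / FS = 642.34 / 3 = 214.11 kPa.

q_all ≈ 210 kPa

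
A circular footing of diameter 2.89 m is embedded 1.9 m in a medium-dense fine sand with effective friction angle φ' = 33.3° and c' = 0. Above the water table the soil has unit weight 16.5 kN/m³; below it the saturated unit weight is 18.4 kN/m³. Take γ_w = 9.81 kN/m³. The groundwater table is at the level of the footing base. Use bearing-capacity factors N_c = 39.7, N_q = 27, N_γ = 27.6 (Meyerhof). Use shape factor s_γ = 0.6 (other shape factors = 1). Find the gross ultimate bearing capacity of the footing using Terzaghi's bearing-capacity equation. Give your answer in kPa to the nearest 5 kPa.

q_ult ≈ 1050 kPa

q = γ·D_f = 16.5 × 1.9 = 31.35 kPa.
For the ½γBN_γ term take γ' = 18.4 − 9.81 = 8.59 kN/m³ (soil below base is submerged).
q·N_q = 31.35 × 27 = 846.45 kPa
0.5·γ·B·N_γ·s_γ = 0.5 × 8.59 × 2.89 × 27.6 × 0.6 = 205.55 kPa
q_ult = 846.45 + 205.55 = 1052 kPa.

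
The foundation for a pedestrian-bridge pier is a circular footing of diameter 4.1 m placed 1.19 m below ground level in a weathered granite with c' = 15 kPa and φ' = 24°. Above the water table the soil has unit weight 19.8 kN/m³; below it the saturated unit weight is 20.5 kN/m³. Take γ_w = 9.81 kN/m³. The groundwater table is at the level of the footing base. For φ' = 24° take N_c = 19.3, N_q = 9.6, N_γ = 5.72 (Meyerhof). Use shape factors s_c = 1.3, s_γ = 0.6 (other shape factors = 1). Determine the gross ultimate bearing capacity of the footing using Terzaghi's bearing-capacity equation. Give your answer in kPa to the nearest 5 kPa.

q_ult ≈ 680 kPa

Effective surcharge at the founding depth q = γ·D_f = 19.8 × 1.19 = 23.562 kPa.
The water table coincides with the base, so in the self-weight term γ → γ' = 10.69 kN/m³.
q_ult = c·N_c·s_c + q·N_q + 0.5·γ·B·N_γ·s_γ
     = 15 × 19.3 × 1.3 + 23.562 × 9.6 + 0.5 × 10.69 × 4.1 × 5.72 × 0.6
     = 376.35 + 226.2 + 75.211 = 677.76 kPa.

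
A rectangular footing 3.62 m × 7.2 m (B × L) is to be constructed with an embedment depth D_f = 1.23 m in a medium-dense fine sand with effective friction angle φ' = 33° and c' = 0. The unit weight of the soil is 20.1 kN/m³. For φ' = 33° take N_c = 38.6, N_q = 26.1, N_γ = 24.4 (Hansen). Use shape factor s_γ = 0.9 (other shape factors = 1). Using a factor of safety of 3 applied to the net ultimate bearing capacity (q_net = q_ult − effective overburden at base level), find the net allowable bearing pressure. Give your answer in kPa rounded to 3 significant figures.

q_all(net) ≈ 473 kPa

q = γ·D_f = 20.1 × 1.23 = 24.723 kPa.
q·N_q = 24.723 × 26.1 = 645.27 kPa
0.5·γ·B·N_γ·s_γ = 0.5 × 20.1 × 3.62 × 24.4 × 0.9 = 798.93 kPa
q_ult = 645.27 + 798.93 = 1444.2 kPa.
Net ultimate: q_net = 1444.2 − 24.723 = 1419.5 kPa.
q_all(net) = 1419.5 / 3 = 473.16 kPa.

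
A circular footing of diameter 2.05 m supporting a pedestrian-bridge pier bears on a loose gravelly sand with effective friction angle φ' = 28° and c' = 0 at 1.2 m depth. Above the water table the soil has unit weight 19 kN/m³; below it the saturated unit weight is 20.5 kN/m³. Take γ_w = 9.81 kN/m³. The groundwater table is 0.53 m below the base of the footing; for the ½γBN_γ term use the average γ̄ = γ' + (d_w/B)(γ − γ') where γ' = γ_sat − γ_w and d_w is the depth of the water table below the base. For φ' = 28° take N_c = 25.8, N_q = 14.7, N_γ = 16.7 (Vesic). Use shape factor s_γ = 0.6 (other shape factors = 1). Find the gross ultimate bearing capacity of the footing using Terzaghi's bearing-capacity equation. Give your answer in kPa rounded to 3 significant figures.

q_ult ≈ 467 kPa

Overburden at base level: q = 19 × 1.2 = 22.8 kPa.
The water table is 0.53 m below the base (< B = 2.05 m), so the ½γBN_γ term uses γ̄ = γ' + (d_w/B)(γ − γ') = 10.69 + (0.53/2.05)(19 − 10.69) = 12.838 kN/m³.
Surcharge term q·N_q = 22.8 × 14.7 = 335.16 kPa; self-weight term 0.5·γ·B·N_γ·s_γ = 0.5 × 12.838 × 2.05 × 16.7 × 0.6 = 131.86 kPa.
q_ult = 335.16 + 131.86 = 467.02 kPa.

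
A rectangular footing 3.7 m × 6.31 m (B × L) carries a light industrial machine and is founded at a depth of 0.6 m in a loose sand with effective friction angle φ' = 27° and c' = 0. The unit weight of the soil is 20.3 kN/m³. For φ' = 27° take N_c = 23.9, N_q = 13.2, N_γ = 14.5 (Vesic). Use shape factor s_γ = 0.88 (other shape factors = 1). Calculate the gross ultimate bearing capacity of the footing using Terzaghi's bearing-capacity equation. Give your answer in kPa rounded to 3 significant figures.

Overburden at base level: q = 20.3 × 0.6 = 12.18 kPa.
Surcharge term q·N_q = 12.18 × 13.2 = 160.78 kPa; self-weight term 0.5·γ·B·N_γ·s_γ = 0.5 × 20.3 × 3.7 × 14.5 × 0.88 = 479.2 kPa.
q_ult = 160.78 + 479.2 = 639.98 kPa.

q_ult ≈ 640 kPa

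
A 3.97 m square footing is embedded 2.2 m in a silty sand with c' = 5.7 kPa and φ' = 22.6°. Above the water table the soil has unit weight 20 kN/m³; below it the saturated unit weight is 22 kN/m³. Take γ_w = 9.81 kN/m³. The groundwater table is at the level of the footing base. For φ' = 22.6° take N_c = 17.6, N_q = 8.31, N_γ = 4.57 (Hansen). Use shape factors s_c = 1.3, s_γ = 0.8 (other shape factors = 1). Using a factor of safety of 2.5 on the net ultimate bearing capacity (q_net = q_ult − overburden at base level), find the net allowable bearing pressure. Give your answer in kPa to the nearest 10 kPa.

Overburden at base level: q = 20 × 2.2 = 44 kPa.
Below the base the soil is submerged, so the ½γBN_γ term uses γ' = 22 − 9.81 = 12.19 kN/m³.
Cohesion term c·N_c·s_c = 5.7 × 17.6 × 1.3 = 130.42 kPa; surcharge term q·N_q = 44 × 8.31 = 365.64 kPa; self-weight term 0.5·γ·B·N_γ·s_γ = 0.5 × 12.19 × 3.97 × 4.57 × 0.8 = 88.465 kPa.
q_ult = 130.42 + 365.64 + 88.465 = 584.52 kPa.
q_net = 584.52 − 44 = 540.52 kPa.
q_all(net) = 540.52 / 2.5 = 216.21 kPa.

q_all(net) ≈ 220 kPa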